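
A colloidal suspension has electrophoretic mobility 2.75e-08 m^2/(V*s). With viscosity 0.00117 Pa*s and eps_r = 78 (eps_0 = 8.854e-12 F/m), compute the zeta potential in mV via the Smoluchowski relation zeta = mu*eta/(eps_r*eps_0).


Smoluchowski equation: zeta = mu * eta / (eps_r * eps_0)
zeta = 2.75e-08 * 0.00117 / (78 * 8.854e-12)
zeta = 0.046589 V = 46.59 mV

46.59


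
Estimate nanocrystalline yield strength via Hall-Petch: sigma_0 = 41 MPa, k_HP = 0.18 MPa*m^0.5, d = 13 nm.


d = 13 nm = 1.3e-08 m
sqrt(d) = 0.0001140175
Hall-Petch contribution = k / sqrt(d) = 0.18 / 0.0001140175 = 1578.7 MPa
sigma = sigma_0 + k/sqrt(d) = 41 + 1578.7 = 1619.7 MPa

1619.7


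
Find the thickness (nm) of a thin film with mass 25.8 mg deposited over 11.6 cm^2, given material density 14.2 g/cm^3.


Convert: m = 25.8 mg = 2.5800e-05 kg, A = 11.6 cm^2 = 1.1600e-03 m^2, rho = 14.2 g/cm^3 = 14200 kg/m^3
t = m / (A * rho)
t = 2.5800e-05 / (1.1600e-03 * 14200)
t = 1.5663e-06 m = 1566.3 nm

1566.3


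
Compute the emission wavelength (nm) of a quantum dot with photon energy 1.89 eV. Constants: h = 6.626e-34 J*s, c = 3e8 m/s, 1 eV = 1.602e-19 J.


Convert energy: E = 1.89 eV = 1.89 * 1.602e-19 = 3.02778e-19 J
lambda = h*c / E = 6.626e-34 * 3e8 / 3.02778e-19
lambda = 6.56521e-07 m = 656.5 nm

656.5


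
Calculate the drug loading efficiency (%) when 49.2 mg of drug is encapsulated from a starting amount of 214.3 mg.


Drug loading efficiency = (drug loaded / drug initial) * 100
DLE = 49.2 / 214.3 * 100
DLE = 0.2296 * 100
DLE = 22.96%

22.96


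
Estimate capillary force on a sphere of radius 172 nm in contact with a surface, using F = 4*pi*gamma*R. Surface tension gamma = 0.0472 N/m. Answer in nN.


Convert radius: R = 172 nm = 1.72e-07 m
F = 4 * pi * gamma * R
F = 4 * pi * 0.0472 * 1.72e-07
F = 1.02019e-07 N = 102.0188 nN

102.0188


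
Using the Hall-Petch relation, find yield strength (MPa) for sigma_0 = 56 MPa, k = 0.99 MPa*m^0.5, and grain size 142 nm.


d = 142 nm = 1.42e-07 m
sqrt(d) = 0.0003768289
Hall-Petch contribution = k / sqrt(d) = 0.99 / 0.0003768289 = 2627.2 MPa
sigma = sigma_0 + k/sqrt(d) = 56 + 2627.2 = 2683.2 MPa

2683.2


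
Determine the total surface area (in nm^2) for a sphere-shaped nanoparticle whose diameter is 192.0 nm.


Radius r = 192.0/2 = 96 nm
Surface area SA = 4 * pi * r^2
SA = 4 * pi * (96)^2
SA = 115811.67 nm^2

115811.67


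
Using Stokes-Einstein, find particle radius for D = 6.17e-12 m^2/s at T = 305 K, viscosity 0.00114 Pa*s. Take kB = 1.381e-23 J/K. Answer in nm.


Stokes-Einstein: R = kB*T / (6*pi*eta*D)
R = 1.381e-23 * 305 / (6 * pi * 0.00114 * 6.17e-12)
R = 3.17689e-08 m = 31.77 nm

31.77


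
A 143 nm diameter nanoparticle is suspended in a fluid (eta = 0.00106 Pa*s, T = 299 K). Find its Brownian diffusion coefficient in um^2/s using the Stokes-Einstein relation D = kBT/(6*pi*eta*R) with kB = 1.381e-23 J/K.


Radius R = 143/2 = 71.5 nm = 7.15e-08 m
D = kB*T / (6*pi*eta*R)
D = 1.381e-23 * 299 / (6 * pi * 0.00106 * 7.15e-08)
D = 2.89036e-12 m^2/s = 2.89 um^2/s

2.89


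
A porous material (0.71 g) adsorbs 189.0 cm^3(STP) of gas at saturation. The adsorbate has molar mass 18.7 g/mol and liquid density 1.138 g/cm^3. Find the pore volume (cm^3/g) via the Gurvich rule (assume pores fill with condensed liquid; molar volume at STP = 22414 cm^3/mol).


Moles adsorbed n = V_ads / 22414 = 189.0 / 22414 = 8.432230e-03 mol
Liquid volume V_liq = n * M / rho_liq = 8.432230e-03 * 18.7 / 1.138 = 0.13856 cm^3
Specific pore volume V_pore = V_liq / m_sample = 0.13856 / 0.71
V_pore = 0.1952 cm^3/g

0.1952


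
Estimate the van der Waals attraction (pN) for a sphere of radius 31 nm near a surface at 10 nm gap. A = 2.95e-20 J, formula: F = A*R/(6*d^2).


Convert to SI: R = 31 nm = 3.1e-08 m, d = 10 nm = 1e-08 m
F = A * R / (6 * d^2)
F = 2.95e-20 * 3.1e-08 / (6 * (1e-08)^2)
F = 1.52417e-12 N = 1.524 pN

1.524


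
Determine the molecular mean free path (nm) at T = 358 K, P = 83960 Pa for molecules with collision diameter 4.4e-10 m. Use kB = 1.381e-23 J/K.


Mean free path: lambda = kB*T / (sqrt(2) * pi * d^2 * P)
lambda = 1.381e-23 * 358 / (sqrt(2) * pi * (4.4e-10)^2 * 83960)
lambda = 6.84596e-08 m
lambda = 68.46 nm

68.46


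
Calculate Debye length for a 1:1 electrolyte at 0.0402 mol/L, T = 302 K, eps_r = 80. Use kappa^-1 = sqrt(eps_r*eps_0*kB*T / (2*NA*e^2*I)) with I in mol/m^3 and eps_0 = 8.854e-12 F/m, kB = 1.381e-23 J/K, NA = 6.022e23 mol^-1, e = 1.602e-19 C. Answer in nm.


Ionic strength I = 0.0402 * 1^2 * 1000 = 40.2 mol/m^3
kappa^-1 = sqrt(80 * 8.854e-12 * 1.381e-23 * 302 / (2 * 6.022e23 * (1.602e-19)^2 * 40.2))
kappa^-1 = 1.542 nm

1.542


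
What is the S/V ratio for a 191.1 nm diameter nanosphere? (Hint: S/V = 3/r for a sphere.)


Radius r = 191.1/2 = 95.55 nm
S/V = 3 / r = 3 / 95.55
S/V = 0.0314 nm^-1

0.0314


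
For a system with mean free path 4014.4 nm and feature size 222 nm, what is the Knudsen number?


Knudsen number Kn = lambda / L
Kn = 4014.4 / 222
Kn = 18.0829

18.0829


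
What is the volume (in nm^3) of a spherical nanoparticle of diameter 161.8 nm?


Radius r = 161.8/2 = 80.9 nm
Volume V = (4/3) * pi * r^3
V = (4/3) * pi * (80.9)^3
V = 2217860.23 nm^3

2217860.23


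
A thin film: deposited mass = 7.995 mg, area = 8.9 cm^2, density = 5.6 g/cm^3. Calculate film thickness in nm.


Convert: m = 7.995 mg = 7.9950e-06 kg, A = 8.9 cm^2 = 8.9000e-04 m^2, rho = 5.6 g/cm^3 = 5600 kg/m^3
t = m / (A * rho)
t = 7.9950e-06 / (8.9000e-04 * 5600)
t = 1.6041e-06 m = 1604.1 nm

1604.1


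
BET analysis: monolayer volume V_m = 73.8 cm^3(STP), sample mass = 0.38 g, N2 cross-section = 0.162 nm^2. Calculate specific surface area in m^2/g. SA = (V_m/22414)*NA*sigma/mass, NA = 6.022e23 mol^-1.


Number of moles in monolayer = V_m / 22414 = 73.8 / 22414 = 0.00329258
Number of molecules = moles * NA = 0.00329258 * 6.022e23
SA = molecules * sigma / mass
SA = (73.8 / 22414) * 6.022e23 * 0.162e-18 / 0.38
SA = 845.3 m^2/g

845.3


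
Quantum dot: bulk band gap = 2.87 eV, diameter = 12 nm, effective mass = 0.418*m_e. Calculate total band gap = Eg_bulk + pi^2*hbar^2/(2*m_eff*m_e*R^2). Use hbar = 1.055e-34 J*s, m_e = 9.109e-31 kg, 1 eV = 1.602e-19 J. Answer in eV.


Radius R = 12/2 nm = 6e-09 m
Confinement energy dE = pi^2 * hbar^2 / (2 * m_eff * m_e * R^2)
dE = pi^2 * (1.055e-34)^2 / (2 * 0.418 * 9.109e-31 * (6e-09)^2) J, divided by 1.602e-19 J/eV
dE = 0.025 eV
Total band gap = E_g(bulk) + dE = 2.87 + 0.025 = 2.895 eV

2.895


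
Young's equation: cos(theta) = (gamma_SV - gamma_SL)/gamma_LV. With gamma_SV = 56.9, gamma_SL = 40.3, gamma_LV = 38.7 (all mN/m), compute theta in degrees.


cos(theta) = (gamma_SV - gamma_SL) / gamma_LV
cos(theta) = (56.9 - 40.3) / 38.7
cos(theta) = 0.428941
theta = arccos(0.428941) = 64.6 degrees

64.6


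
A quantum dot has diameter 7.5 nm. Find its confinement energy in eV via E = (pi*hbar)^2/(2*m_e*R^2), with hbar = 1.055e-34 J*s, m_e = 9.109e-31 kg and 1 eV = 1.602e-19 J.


Radius R = 7.5/2 = 3.75 nm = 3.75e-09 m
E = (pi * 1.055e-34)^2 / (2 * 9.109e-31 * (3.75e-09)^2)
E(J) = 4.28787e-21
E = E(J) / 1.602e-19 = 0.0268 eV

0.0268


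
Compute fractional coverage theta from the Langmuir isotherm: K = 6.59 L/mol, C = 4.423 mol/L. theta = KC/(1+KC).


Langmuir isotherm: theta = K*C / (1 + K*C)
K*C = 6.59 * 4.423 = 29.14757
theta = 29.14757 / (1 + 29.14757) = 29.14757 / 30.14757
theta = 0.9668

0.9668


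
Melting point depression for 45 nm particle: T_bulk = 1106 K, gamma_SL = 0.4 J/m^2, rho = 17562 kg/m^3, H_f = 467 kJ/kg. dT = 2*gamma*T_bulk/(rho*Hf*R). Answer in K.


Radius R = 45/2 = 22.5 nm = 2.25e-08 m
Convert H_f = 467 kJ/kg = 467000 J/kg
dT = 2 * gamma_SL * T_bulk / (rho * H_f * R)
dT = 2 * 0.4 * 1106 / (17562 * 467000 * 2.25e-08)
dT = 4.8 K

4.8


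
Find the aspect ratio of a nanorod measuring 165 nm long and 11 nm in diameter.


Aspect ratio AR = length / diameter
AR = 165 / 11
AR = 15.0

15.0


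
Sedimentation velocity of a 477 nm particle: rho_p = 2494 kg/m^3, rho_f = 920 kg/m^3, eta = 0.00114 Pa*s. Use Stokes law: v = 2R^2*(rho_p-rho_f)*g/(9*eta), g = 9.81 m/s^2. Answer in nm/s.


Radius R = 477/2 nm = 2.385e-07 m
Density difference = 2494 - 920 = 1574 kg/m^3
v = 2 * R^2 * (rho_p - rho_f) * g / (9 * eta)
v = 2 * (2.385e-07)^2 * 1574 * 9.81 / (9 * 0.00114)
v = 1.71212e-07 m/s = 171.2116 nm/s

171.2116


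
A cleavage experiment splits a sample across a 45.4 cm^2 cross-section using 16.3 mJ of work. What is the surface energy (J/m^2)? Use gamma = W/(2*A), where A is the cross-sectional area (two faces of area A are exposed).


Convert: A = 45.4 cm^2 = 0.00454 m^2, W = 16.3 mJ = 0.0163 J
Cleaving exposes two faces of area A, so total new surface = 2*A and gamma = W / (2*A)
gamma = 0.0163 / (2 * 0.00454)
gamma = 1.795 J/m^2

1.795


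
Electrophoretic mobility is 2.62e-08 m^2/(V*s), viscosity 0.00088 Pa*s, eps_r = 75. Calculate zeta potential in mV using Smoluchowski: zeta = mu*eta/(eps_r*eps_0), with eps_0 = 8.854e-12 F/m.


Smoluchowski equation: zeta = mu * eta / (eps_r * eps_0)
zeta = 2.62e-08 * 0.00088 / (75 * 8.854e-12)
zeta = 0.03472 V = 34.72 mV

34.72


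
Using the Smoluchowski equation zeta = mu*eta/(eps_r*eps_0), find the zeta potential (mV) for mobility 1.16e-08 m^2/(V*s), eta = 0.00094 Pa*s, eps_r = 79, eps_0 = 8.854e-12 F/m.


Smoluchowski equation: zeta = mu * eta / (eps_r * eps_0)
zeta = 1.16e-08 * 0.00094 / (79 * 8.854e-12)
zeta = 0.015589 V = 15.59 mV

15.59


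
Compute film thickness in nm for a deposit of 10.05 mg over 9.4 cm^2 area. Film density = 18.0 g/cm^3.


Convert: m = 10.05 mg = 1.0050e-05 kg, A = 9.4 cm^2 = 9.4000e-04 m^2, rho = 18.0 g/cm^3 = 18000 kg/m^3
t = m / (A * rho)
t = 1.0050e-05 / (9.4000e-04 * 18000)
t = 5.9397e-07 m = 594.0 nm

594.0


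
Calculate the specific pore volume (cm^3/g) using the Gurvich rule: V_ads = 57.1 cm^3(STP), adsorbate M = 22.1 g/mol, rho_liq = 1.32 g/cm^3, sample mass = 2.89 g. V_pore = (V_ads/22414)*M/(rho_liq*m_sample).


Moles adsorbed n = V_ads / 22414 = 57.1 / 22414 = 2.547515e-03 mol
Liquid volume V_liq = n * M / rho_liq = 2.547515e-03 * 22.1 / 1.32 = 0.04265 cm^3
Specific pore volume V_pore = V_liq / m_sample = 0.04265 / 2.89
V_pore = 0.0148 cm^3/g

0.0148


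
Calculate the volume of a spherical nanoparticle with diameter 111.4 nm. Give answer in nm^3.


Radius r = 111.4/2 = 55.7 nm
Volume V = (4/3) * pi * r^3
V = (4/3) * pi * (55.7)^3
V = 723859.36 nm^3

723859.36


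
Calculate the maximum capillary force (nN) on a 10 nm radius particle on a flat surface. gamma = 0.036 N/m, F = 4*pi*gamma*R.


Convert radius: R = 10 nm = 1e-08 m
F = 4 * pi * gamma * R
F = 4 * pi * 0.036 * 1e-08
F = 4.52389e-09 N = 4.5239 nN

4.5239


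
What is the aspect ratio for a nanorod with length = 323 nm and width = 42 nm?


Aspect ratio AR = length / diameter
AR = 323 / 42
AR = 7.69

7.69


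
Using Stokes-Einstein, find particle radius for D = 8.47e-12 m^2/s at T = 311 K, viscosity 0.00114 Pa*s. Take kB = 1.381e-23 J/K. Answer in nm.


Stokes-Einstein: R = kB*T / (6*pi*eta*D)
R = 1.381e-23 * 311 / (6 * pi * 0.00114 * 8.47e-12)
R = 2.35974e-08 m = 23.6 nm

23.6


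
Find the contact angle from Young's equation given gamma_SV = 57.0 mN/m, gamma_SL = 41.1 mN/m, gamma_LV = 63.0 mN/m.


cos(theta) = (gamma_SV - gamma_SL) / gamma_LV
cos(theta) = (57.0 - 41.1) / 63.0
cos(theta) = 0.252381
theta = arccos(0.252381) = 75.38 degrees

75.38


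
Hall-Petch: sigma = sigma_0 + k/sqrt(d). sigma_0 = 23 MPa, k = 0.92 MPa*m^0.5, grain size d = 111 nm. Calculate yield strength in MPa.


d = 111 nm = 1.11e-07 m
sqrt(d) = 0.0003331666
Hall-Petch contribution = k / sqrt(d) = 0.92 / 0.0003331666 = 2761.4 MPa
sigma = sigma_0 + k/sqrt(d) = 23 + 2761.4 = 2784.4 MPa

2784.4


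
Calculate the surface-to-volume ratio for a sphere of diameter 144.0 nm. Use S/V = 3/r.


Radius r = 144.0/2 = 72 nm
S/V = 3 / r = 3 / 72
S/V = 0.0417 nm^-1

0.0417


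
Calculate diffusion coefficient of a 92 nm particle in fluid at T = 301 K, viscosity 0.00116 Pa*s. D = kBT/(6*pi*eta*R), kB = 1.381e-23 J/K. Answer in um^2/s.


Radius R = 92/2 = 46 nm = 4.6e-08 m
D = kB*T / (6*pi*eta*R)
D = 1.381e-23 * 301 / (6 * pi * 0.00116 * 4.6e-08)
D = 4.13279e-12 m^2/s = 4.133 um^2/s

4.133


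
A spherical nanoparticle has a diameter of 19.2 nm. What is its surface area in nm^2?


Radius r = 19.2/2 = 9.6 nm
Surface area SA = 4 * pi * r^2
SA = 4 * pi * (9.6)^2
SA = 1158.12 nm^2

1158.12


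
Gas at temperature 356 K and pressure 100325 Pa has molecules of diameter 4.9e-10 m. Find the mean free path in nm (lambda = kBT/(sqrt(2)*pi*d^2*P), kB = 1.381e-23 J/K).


Mean free path: lambda = kB*T / (sqrt(2) * pi * d^2 * P)
lambda = 1.381e-23 * 356 / (sqrt(2) * pi * (4.9e-10)^2 * 100325)
lambda = 4.59386e-08 m
lambda = 45.94 nm

45.94


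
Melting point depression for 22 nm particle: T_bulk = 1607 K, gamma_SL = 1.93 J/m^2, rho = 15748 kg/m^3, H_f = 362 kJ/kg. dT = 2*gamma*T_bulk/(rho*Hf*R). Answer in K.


Radius R = 22/2 = 11 nm = 1.1e-08 m
Convert H_f = 362 kJ/kg = 362000 J/kg
dT = 2 * gamma_SL * T_bulk / (rho * H_f * R)
dT = 2 * 1.93 * 1607 / (15748 * 362000 * 1.1e-08)
dT = 98.9 K

98.9


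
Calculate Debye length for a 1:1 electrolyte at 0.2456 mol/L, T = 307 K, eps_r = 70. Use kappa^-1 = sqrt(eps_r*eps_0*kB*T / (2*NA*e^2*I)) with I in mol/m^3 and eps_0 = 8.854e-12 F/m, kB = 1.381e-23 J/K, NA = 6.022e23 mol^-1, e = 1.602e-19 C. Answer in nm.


Ionic strength I = 0.2456 * 1^2 * 1000 = 245.6 mol/m^3
kappa^-1 = sqrt(70 * 8.854e-12 * 1.381e-23 * 307 / (2 * 6.022e23 * (1.602e-19)^2 * 245.6))
kappa^-1 = 0.588 nm

0.588


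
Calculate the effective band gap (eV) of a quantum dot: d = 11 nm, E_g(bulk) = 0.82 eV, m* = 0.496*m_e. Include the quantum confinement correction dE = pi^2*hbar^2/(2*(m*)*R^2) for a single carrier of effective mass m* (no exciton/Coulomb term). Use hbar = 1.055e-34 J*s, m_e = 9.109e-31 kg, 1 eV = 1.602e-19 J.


Radius R = 11/2 nm = 5.5e-09 m
Confinement energy dE = pi^2 * hbar^2 / (2 * m_eff * m_e * R^2)
dE = pi^2 * (1.055e-34)^2 / (2 * 0.496 * 9.109e-31 * (5.5e-09)^2) J, divided by 1.602e-19 J/eV
dE = 0.0251 eV
Total band gap = E_g(bulk) + dE = 0.82 + 0.0251 = 0.8451 eV

0.8451


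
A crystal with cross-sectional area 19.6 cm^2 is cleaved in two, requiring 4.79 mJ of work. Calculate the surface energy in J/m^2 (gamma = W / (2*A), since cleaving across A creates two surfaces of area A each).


Convert: A = 19.6 cm^2 = 0.00196 m^2, W = 4.79 mJ = 0.00479 J
Cleaving exposes two faces of area A, so total new surface = 2*A and gamma = W / (2*A)
gamma = 0.00479 / (2 * 0.00196)
gamma = 1.222 J/m^2

1.222


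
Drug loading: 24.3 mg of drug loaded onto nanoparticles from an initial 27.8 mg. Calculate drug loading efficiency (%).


Drug loading efficiency = (drug loaded / drug initial) * 100
DLE = 24.3 / 27.8 * 100
DLE = 0.8741 * 100
DLE = 87.41%

87.41


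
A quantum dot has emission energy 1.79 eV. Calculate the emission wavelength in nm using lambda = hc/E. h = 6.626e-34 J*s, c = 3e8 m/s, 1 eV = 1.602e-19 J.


Convert energy: E = 1.79 eV = 1.79 * 1.602e-19 = 2.86758e-19 J
lambda = h*c / E = 6.626e-34 * 3e8 / 2.86758e-19
lambda = 6.93198e-07 m = 693.2 nm

693.2


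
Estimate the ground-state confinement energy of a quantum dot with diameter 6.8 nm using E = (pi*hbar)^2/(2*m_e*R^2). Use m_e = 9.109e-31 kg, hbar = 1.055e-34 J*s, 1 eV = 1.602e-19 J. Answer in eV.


Radius R = 6.8/2 = 3.4 nm = 3.4e-09 m
E = (pi * 1.055e-34)^2 / (2 * 9.109e-31 * (3.4e-09)^2)
E(J) = 5.2161e-21
E = E(J) / 1.602e-19 = 0.0326 eV

0.0326


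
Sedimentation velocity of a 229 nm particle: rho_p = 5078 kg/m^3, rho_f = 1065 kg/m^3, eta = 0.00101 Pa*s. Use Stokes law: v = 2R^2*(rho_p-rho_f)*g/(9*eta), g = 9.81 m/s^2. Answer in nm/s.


Radius R = 229/2 nm = 1.145e-07 m
Density difference = 5078 - 1065 = 4013 kg/m^3
v = 2 * R^2 * (rho_p - rho_f) * g / (9 * eta)
v = 2 * (1.145e-07)^2 * 4013 * 9.81 / (9 * 0.00101)
v = 1.13557e-07 m/s = 113.5574 nm/s

113.5574


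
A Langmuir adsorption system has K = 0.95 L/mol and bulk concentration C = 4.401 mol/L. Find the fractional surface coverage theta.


Langmuir isotherm: theta = K*C / (1 + K*C)
K*C = 0.95 * 4.401 = 4.18095
theta = 4.18095 / (1 + 4.18095) = 4.18095 / 5.18095
theta = 0.807

0.807


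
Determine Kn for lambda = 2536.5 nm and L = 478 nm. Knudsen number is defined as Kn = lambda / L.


Knudsen number Kn = lambda / L
Kn = 2536.5 / 478
Kn = 5.3065

5.3065


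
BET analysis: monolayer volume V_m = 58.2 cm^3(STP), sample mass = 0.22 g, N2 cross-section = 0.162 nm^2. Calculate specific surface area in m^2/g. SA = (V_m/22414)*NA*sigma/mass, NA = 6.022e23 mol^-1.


Number of moles in monolayer = V_m / 22414 = 58.2 / 22414 = 0.00259659
Number of molecules = moles * NA = 0.00259659 * 6.022e23
SA = molecules * sigma / mass
SA = (58.2 / 22414) * 6.022e23 * 0.162e-18 / 0.22
SA = 1151.4 m^2/g

1151.4


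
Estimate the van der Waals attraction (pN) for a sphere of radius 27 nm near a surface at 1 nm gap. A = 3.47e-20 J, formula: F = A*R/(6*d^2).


Convert to SI: R = 27 nm = 2.7e-08 m, d = 1 nm = 1e-09 m
F = A * R / (6 * d^2)
F = 3.47e-20 * 2.7e-08 / (6 * (1e-09)^2)
F = 1.5615e-10 N = 156.15 pN

156.15


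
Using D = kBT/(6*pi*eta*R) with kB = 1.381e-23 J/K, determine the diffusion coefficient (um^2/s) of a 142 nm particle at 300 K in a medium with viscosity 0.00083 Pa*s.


Radius R = 142/2 = 71 nm = 7.1e-08 m
D = kB*T / (6*pi*eta*R)
D = 1.381e-23 * 300 / (6 * pi * 0.00083 * 7.1e-08)
D = 3.72973e-12 m^2/s = 3.73 um^2/s

3.73


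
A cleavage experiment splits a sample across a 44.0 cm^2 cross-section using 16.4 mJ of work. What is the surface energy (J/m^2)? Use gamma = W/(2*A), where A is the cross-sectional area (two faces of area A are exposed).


Convert: A = 44.0 cm^2 = 0.0044 m^2, W = 16.4 mJ = 0.0164 J
Cleaving exposes two faces of area A, so total new surface = 2*A and gamma = W / (2*A)
gamma = 0.0164 / (2 * 0.0044)
gamma = 1.864 J/m^2

1.864


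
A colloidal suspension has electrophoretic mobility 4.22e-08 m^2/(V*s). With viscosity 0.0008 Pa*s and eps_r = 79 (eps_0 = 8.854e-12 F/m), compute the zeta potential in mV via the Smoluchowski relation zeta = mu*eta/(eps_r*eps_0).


Smoluchowski equation: zeta = mu * eta / (eps_r * eps_0)
zeta = 4.22e-08 * 0.0008 / (79 * 8.854e-12)
zeta = 0.048265 V = 48.27 mV

48.27


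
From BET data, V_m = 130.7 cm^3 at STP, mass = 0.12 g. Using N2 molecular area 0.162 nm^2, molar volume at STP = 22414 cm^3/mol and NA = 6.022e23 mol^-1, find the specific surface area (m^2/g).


Number of moles in monolayer = V_m / 22414 = 130.7 / 22414 = 0.00583118
Number of molecules = moles * NA = 0.00583118 * 6.022e23
SA = molecules * sigma / mass
SA = (130.7 / 22414) * 6.022e23 * 0.162e-18 / 0.12
SA = 4740.6 m^2/g

4740.6


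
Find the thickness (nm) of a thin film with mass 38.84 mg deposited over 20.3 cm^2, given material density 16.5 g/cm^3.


Convert: m = 38.84 mg = 3.8840e-05 kg, A = 20.3 cm^2 = 2.0300e-03 m^2, rho = 16.5 g/cm^3 = 16500 kg/m^3
t = m / (A * rho)
t = 3.8840e-05 / (2.0300e-03 * 16500)
t = 1.1596e-06 m = 1159.6 nm

1159.6


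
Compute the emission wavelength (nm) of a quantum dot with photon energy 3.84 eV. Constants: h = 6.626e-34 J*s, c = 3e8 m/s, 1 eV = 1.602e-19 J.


Convert energy: E = 3.84 eV = 3.84 * 1.602e-19 = 6.15168e-19 J
lambda = h*c / E = 6.626e-34 * 3e8 / 6.15168e-19
lambda = 3.23131e-07 m = 323.1 nm

323.1


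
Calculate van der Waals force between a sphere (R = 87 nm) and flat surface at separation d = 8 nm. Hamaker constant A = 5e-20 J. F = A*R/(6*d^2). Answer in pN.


Convert to SI: R = 87 nm = 8.7e-08 m, d = 8 nm = 8e-09 m
F = A * R / (6 * d^2)
F = 5e-20 * 8.7e-08 / (6 * (8e-09)^2)
F = 1.13281e-11 N = 11.328 pN

11.328


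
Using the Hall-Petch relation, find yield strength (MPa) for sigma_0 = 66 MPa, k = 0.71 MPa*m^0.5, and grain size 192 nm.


d = 192 nm = 1.92e-07 m
sqrt(d) = 0.000438178
Hall-Petch contribution = k / sqrt(d) = 0.71 / 0.000438178 = 1620.3 MPa
sigma = sigma_0 + k/sqrt(d) = 66 + 1620.3 = 1686.3 MPa

1686.3


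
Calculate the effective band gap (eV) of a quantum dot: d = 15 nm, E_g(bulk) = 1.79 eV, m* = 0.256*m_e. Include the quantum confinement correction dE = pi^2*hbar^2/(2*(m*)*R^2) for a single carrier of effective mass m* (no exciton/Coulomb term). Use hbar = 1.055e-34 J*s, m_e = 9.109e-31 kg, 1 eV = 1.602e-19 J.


Radius R = 15/2 nm = 7.5e-09 m
Confinement energy dE = pi^2 * hbar^2 / (2 * m_eff * m_e * R^2)
dE = pi^2 * (1.055e-34)^2 / (2 * 0.256 * 9.109e-31 * (7.5e-09)^2) J, divided by 1.602e-19 J/eV
dE = 0.0261 eV
Total band gap = E_g(bulk) + dE = 1.79 + 0.0261 = 1.8161 eV

1.8161


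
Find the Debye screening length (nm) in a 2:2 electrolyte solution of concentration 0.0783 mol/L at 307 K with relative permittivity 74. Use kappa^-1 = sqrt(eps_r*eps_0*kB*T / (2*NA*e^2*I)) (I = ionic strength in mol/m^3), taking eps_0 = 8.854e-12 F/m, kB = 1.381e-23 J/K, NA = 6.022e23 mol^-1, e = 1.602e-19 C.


Ionic strength I = 0.0783 * 2^2 * 1000 = 313.2 mol/m^3
kappa^-1 = sqrt(74 * 8.854e-12 * 1.381e-23 * 307 / (2 * 6.022e23 * (1.602e-19)^2 * 313.2))
kappa^-1 = 0.536 nm

0.536


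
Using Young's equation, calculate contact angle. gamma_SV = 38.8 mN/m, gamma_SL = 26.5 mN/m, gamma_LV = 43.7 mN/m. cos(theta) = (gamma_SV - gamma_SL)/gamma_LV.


cos(theta) = (gamma_SV - gamma_SL) / gamma_LV
cos(theta) = (38.8 - 26.5) / 43.7
cos(theta) = 0.281465
theta = arccos(0.281465) = 73.65 degrees

73.65


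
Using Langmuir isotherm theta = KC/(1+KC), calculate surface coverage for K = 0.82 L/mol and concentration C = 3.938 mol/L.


Langmuir isotherm: theta = K*C / (1 + K*C)
K*C = 0.82 * 3.938 = 3.22916
theta = 3.22916 / (1 + 3.22916) = 3.22916 / 4.22916
theta = 0.7635

0.7635


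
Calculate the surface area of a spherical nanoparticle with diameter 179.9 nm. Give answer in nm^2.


Radius r = 179.9/2 = 89.95 nm
Surface area SA = 4 * pi * r^2
SA = 4 * pi * (89.95)^2
SA = 101674.54 nm^2

101674.54


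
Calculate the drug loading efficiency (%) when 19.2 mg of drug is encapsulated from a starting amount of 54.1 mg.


Drug loading efficiency = (drug loaded / drug initial) * 100
DLE = 19.2 / 54.1 * 100
DLE = 0.3549 * 100
DLE = 35.49%

35.49


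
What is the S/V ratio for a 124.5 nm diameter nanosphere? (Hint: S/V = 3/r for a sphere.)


Radius r = 124.5/2 = 62.25 nm
S/V = 3 / r = 3 / 62.25
S/V = 0.0482 nm^-1

0.0482


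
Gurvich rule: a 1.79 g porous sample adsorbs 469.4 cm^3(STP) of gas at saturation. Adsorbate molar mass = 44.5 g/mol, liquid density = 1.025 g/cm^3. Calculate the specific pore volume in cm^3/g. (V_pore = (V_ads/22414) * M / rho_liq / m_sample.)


Moles adsorbed n = V_ads / 22414 = 469.4 / 22414 = 2.094227e-02 mol
Liquid volume V_liq = n * M / rho_liq = 2.094227e-02 * 44.5 / 1.025 = 0.90920 cm^3
Specific pore volume V_pore = V_liq / m_sample = 0.90920 / 1.79
V_pore = 0.5079 cm^3/g

0.5079


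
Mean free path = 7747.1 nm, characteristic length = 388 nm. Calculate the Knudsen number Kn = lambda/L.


Knudsen number Kn = lambda / L
Kn = 7747.1 / 388
Kn = 19.9668

19.9668


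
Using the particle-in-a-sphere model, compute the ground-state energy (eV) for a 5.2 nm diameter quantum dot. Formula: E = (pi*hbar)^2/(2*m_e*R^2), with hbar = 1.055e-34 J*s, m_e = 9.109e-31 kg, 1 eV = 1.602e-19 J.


Radius R = 5.2/2 = 2.6 nm = 2.6e-09 m
E = (pi * 1.055e-34)^2 / (2 * 9.109e-31 * (2.6e-09)^2)
E(J) = 8.91984e-21
E = E(J) / 1.602e-19 = 0.0557 eV

0.0557


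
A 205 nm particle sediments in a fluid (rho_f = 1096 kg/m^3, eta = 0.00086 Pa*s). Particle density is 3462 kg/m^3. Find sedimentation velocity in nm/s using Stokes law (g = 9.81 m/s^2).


Radius R = 205/2 nm = 1.025e-07 m
Density difference = 3462 - 1096 = 2366 kg/m^3
v = 2 * R^2 * (rho_p - rho_f) * g / (9 * eta)
v = 2 * (1.025e-07)^2 * 2366 * 9.81 / (9 * 0.00086)
v = 6.30116e-08 m/s = 63.0116 nm/s

63.0116


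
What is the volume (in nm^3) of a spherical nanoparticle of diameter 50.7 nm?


Radius r = 50.7/2 = 25.35 nm
Volume V = (4/3) * pi * r^3
V = (4/3) * pi * (25.35)^3
V = 68237.4 nm^3

68237.4


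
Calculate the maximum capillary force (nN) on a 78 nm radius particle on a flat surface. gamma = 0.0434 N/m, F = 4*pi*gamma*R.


Convert radius: R = 78 nm = 7.8e-08 m
F = 4 * pi * gamma * R
F = 4 * pi * 0.0434 * 7.8e-08
F = 4.25397e-08 N = 42.5397 nN

42.5397


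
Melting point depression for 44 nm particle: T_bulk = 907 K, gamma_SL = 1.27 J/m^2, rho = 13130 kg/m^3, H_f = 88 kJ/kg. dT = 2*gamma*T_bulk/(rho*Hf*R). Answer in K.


Radius R = 44/2 = 22 nm = 2.2e-08 m
Convert H_f = 88 kJ/kg = 88000 J/kg
dT = 2 * gamma_SL * T_bulk / (rho * H_f * R)
dT = 2 * 1.27 * 907 / (13130 * 88000 * 2.2e-08)
dT = 90.6 K

90.6


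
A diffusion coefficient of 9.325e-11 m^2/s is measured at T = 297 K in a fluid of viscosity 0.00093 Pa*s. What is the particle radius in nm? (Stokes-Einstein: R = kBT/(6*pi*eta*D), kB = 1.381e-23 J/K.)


Stokes-Einstein: R = kB*T / (6*pi*eta*D)
R = 1.381e-23 * 297 / (6 * pi * 0.00093 * 9.325e-11)
R = 2.5091e-09 m = 2.51 nm

2.51


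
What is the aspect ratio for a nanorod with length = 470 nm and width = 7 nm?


Aspect ratio AR = length / diameter
AR = 470 / 7
AR = 67.14

67.14


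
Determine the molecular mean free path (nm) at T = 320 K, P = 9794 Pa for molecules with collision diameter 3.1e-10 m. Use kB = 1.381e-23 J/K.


Mean free path: lambda = kB*T / (sqrt(2) * pi * d^2 * P)
lambda = 1.381e-23 * 320 / (sqrt(2) * pi * (3.1e-10)^2 * 9794)
lambda = 1.05681e-06 m
lambda = 1056.81 nm

1056.81


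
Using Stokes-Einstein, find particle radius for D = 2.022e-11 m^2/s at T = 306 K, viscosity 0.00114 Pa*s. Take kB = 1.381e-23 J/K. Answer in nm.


Stokes-Einstein: R = kB*T / (6*pi*eta*D)
R = 1.381e-23 * 306 / (6 * pi * 0.00114 * 2.022e-11)
R = 9.72586e-09 m = 9.73 nm

9.73


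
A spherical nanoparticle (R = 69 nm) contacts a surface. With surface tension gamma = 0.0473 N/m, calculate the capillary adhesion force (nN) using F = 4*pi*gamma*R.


Convert radius: R = 69 nm = 6.9e-08 m
F = 4 * pi * gamma * R
F = 4 * pi * 0.0473 * 6.9e-08
F = 4.10129e-08 N = 41.0129 nN

41.0129


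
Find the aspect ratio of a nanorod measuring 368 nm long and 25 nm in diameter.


Aspect ratio AR = length / diameter
AR = 368 / 25
AR = 14.72

14.72


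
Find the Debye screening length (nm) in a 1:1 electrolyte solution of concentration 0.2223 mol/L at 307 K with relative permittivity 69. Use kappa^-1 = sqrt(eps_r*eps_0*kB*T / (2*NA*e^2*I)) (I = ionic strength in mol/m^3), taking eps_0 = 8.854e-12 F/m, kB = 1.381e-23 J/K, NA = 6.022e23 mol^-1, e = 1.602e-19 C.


Ionic strength I = 0.2223 * 1^2 * 1000 = 222.3 mol/m^3
kappa^-1 = sqrt(69 * 8.854e-12 * 1.381e-23 * 307 / (2 * 6.022e23 * (1.602e-19)^2 * 222.3))
kappa^-1 = 0.614 nm

0.614


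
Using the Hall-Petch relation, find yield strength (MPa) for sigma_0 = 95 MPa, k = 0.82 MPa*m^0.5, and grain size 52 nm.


d = 52 nm = 5.2e-08 m
sqrt(d) = 0.0002280351
Hall-Petch contribution = k / sqrt(d) = 0.82 / 0.0002280351 = 3595.9 MPa
sigma = sigma_0 + k/sqrt(d) = 95 + 3595.9 = 3690.9 MPa

3690.9


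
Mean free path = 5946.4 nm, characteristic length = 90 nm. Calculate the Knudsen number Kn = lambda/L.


Knudsen number Kn = lambda / L
Kn = 5946.4 / 90
Kn = 66.0711

66.0711


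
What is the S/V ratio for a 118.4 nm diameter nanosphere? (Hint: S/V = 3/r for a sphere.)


Radius r = 118.4/2 = 59.2 nm
S/V = 3 / r = 3 / 59.2
S/V = 0.0507 nm^-1

0.0507


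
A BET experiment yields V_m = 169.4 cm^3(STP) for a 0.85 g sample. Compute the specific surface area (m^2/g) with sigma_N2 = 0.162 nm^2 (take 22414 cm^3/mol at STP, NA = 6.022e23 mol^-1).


Number of moles in monolayer = V_m / 22414 = 169.4 / 22414 = 0.00755778
Number of molecules = moles * NA = 0.00755778 * 6.022e23
SA = molecules * sigma / mass
SA = (169.4 / 22414) * 6.022e23 * 0.162e-18 / 0.85
SA = 867.4 m^2/g

867.4


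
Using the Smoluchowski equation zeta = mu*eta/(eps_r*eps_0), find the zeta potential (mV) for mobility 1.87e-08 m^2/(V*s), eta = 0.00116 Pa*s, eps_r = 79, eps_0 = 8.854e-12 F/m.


Smoluchowski equation: zeta = mu * eta / (eps_r * eps_0)
zeta = 1.87e-08 * 0.00116 / (79 * 8.854e-12)
zeta = 0.031012 V = 31.01 mV

31.01


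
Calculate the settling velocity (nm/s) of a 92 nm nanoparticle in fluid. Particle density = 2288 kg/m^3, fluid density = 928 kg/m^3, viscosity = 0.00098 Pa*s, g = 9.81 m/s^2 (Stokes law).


Radius R = 92/2 nm = 4.6e-08 m
Density difference = 2288 - 928 = 1360 kg/m^3
v = 2 * R^2 * (rho_p - rho_f) * g / (9 * eta)
v = 2 * (4.6e-08)^2 * 1360 * 9.81 / (9 * 0.00098)
v = 6.40155e-09 m/s = 6.4015 nm/s

6.4015


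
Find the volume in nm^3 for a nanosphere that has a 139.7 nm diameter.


Radius r = 139.7/2 = 69.85 nm
Volume V = (4/3) * pi * r^3
V = (4/3) * pi * (69.85)^3
V = 1427538.54 nm^3

1427538.54


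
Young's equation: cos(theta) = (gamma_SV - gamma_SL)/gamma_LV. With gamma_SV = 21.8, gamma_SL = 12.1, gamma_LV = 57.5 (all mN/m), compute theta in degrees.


cos(theta) = (gamma_SV - gamma_SL) / gamma_LV
cos(theta) = (21.8 - 12.1) / 57.5
cos(theta) = 0.168696
theta = arccos(0.168696) = 80.29 degrees

80.29


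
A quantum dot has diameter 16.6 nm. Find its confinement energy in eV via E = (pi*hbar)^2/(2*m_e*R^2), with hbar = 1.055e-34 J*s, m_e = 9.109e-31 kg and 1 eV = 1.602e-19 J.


Radius R = 16.6/2 = 8.3 nm = 8.3e-09 m
E = (pi * 1.055e-34)^2 / (2 * 9.109e-31 * (8.3e-09)^2)
E(J) = 8.75282e-22
E = E(J) / 1.602e-19 = 0.0055 eV

0.0055


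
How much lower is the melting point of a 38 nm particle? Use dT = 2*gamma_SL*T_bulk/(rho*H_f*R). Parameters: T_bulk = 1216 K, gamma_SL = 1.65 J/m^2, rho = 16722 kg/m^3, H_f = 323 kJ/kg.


Radius R = 38/2 = 19 nm = 1.9e-08 m
Convert H_f = 323 kJ/kg = 323000 J/kg
dT = 2 * gamma_SL * T_bulk / (rho * H_f * R)
dT = 2 * 1.65 * 1216 / (16722 * 323000 * 1.9e-08)
dT = 39.1 K

39.1


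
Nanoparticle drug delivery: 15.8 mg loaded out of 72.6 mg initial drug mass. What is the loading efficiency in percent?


Drug loading efficiency = (drug loaded / drug initial) * 100
DLE = 15.8 / 72.6 * 100
DLE = 0.2176 * 100
DLE = 21.76%

21.76


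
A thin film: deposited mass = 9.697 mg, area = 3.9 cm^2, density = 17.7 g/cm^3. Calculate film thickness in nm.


Convert: m = 9.697 mg = 9.6970e-06 kg, A = 3.9 cm^2 = 3.9000e-04 m^2, rho = 17.7 g/cm^3 = 17700 kg/m^3
t = m / (A * rho)
t = 9.6970e-06 / (3.9000e-04 * 17700)
t = 1.4048e-06 m = 1404.8 nm

1404.8


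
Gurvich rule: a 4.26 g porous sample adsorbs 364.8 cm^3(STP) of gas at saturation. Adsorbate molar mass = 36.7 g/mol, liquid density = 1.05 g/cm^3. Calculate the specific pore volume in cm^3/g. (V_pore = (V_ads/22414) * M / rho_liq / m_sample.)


Moles adsorbed n = V_ads / 22414 = 364.8 / 22414 = 1.627554e-02 mol
Liquid volume V_liq = n * M / rho_liq = 1.627554e-02 * 36.7 / 1.05 = 0.56887 cm^3
Specific pore volume V_pore = V_liq / m_sample = 0.56887 / 4.26
V_pore = 0.1335 cm^3/g

0.1335


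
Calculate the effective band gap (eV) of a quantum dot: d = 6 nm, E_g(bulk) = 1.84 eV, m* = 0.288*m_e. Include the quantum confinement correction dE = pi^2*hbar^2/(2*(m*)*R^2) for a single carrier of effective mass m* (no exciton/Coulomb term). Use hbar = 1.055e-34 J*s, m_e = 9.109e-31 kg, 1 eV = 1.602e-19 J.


Radius R = 6/2 nm = 3e-09 m
Confinement energy dE = pi^2 * hbar^2 / (2 * m_eff * m_e * R^2)
dE = pi^2 * (1.055e-34)^2 / (2 * 0.288 * 9.109e-31 * (3e-09)^2) J, divided by 1.602e-19 J/eV
dE = 0.1452 eV
Total band gap = E_g(bulk) + dE = 1.84 + 0.1452 = 1.9852 eV

1.9852


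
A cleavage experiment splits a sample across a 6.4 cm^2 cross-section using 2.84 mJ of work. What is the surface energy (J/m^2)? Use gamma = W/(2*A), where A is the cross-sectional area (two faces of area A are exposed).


Convert: A = 6.4 cm^2 = 0.00064 m^2, W = 2.84 mJ = 0.00284 J
Cleaving exposes two faces of area A, so total new surface = 2*A and gamma = W / (2*A)
gamma = 0.00284 / (2 * 0.00064)
gamma = 2.219 J/m^2

2.219


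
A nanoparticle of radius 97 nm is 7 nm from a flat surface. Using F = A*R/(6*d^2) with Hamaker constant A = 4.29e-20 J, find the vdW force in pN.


Convert to SI: R = 97 nm = 9.7e-08 m, d = 7 nm = 7e-09 m
F = A * R / (6 * d^2)
F = 4.29e-20 * 9.7e-08 / (6 * (7e-09)^2)
F = 1.41541e-11 N = 14.154 pN

14.154


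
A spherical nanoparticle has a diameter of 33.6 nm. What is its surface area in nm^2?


Radius r = 33.6/2 = 16.8 nm
Surface area SA = 4 * pi * r^2
SA = 4 * pi * (16.8)^2
SA = 3546.73 nm^2

3546.73


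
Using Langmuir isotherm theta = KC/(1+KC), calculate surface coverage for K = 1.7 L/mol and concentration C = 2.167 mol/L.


Langmuir isotherm: theta = K*C / (1 + K*C)
K*C = 1.7 * 2.167 = 3.6839
theta = 3.6839 / (1 + 3.6839) = 3.6839 / 4.6839
theta = 0.7865

0.7865


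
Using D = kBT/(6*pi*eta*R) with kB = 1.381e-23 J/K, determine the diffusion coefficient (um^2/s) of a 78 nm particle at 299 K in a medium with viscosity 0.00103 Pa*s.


Radius R = 78/2 = 39 nm = 3.9e-08 m
D = kB*T / (6*pi*eta*R)
D = 1.381e-23 * 299 / (6 * pi * 0.00103 * 3.9e-08)
D = 5.45333e-12 m^2/s = 5.453 um^2/s

5.453


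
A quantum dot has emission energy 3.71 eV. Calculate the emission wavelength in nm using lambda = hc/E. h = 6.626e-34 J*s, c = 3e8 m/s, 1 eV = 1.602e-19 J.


Convert energy: E = 3.71 eV = 3.71 * 1.602e-19 = 5.94342e-19 J
lambda = h*c / E = 6.626e-34 * 3e8 / 5.94342e-19
lambda = 3.34454e-07 m = 334.5 nm

334.5


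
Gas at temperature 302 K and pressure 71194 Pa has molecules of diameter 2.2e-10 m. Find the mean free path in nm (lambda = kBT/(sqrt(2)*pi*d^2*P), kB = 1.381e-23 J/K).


Mean free path: lambda = kB*T / (sqrt(2) * pi * d^2 * P)
lambda = 1.381e-23 * 302 / (sqrt(2) * pi * (2.2e-10)^2 * 71194)
lambda = 2.72425e-07 m
lambda = 272.43 nm

272.43


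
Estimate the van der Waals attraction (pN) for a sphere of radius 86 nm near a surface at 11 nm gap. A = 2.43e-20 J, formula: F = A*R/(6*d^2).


Convert to SI: R = 86 nm = 8.6e-08 m, d = 11 nm = 1.1e-08 m
F = A * R / (6 * d^2)
F = 2.43e-20 * 8.6e-08 / (6 * (1.1e-08)^2)
F = 2.87851e-12 N = 2.879 pN

2.879


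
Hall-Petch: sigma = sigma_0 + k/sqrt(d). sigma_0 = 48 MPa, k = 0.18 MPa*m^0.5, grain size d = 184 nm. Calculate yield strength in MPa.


d = 184 nm = 1.84e-07 m
sqrt(d) = 0.0004289522
Hall-Petch contribution = k / sqrt(d) = 0.18 / 0.0004289522 = 419.6 MPa
sigma = sigma_0 + k/sqrt(d) = 48 + 419.6 = 467.6 MPa

467.6


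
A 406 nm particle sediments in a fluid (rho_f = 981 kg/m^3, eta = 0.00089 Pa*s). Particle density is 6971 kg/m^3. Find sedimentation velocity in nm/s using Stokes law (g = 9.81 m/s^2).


Radius R = 406/2 nm = 2.03e-07 m
Density difference = 6971 - 981 = 5990 kg/m^3
v = 2 * R^2 * (rho_p - rho_f) * g / (9 * eta)
v = 2 * (2.03e-07)^2 * 5990 * 9.81 / (9 * 0.00089)
v = 6.04624e-07 m/s = 604.624 nm/s

604.624


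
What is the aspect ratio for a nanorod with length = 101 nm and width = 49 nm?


Aspect ratio AR = length / diameter
AR = 101 / 49
AR = 2.06

2.06


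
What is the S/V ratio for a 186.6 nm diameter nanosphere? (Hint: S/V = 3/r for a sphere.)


Radius r = 186.6/2 = 93.3 nm
S/V = 3 / r = 3 / 93.3
S/V = 0.0322 nm^-1

0.0322


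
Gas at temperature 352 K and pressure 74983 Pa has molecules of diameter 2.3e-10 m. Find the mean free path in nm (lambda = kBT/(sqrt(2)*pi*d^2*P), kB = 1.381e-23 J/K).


Mean free path: lambda = kB*T / (sqrt(2) * pi * d^2 * P)
lambda = 1.381e-23 * 352 / (sqrt(2) * pi * (2.3e-10)^2 * 74983)
lambda = 2.75837e-07 m
lambda = 275.84 nm

275.84


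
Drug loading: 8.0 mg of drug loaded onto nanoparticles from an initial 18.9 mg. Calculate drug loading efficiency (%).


Drug loading efficiency = (drug loaded / drug initial) * 100
DLE = 8.0 / 18.9 * 100
DLE = 0.4233 * 100
DLE = 42.33%

42.33


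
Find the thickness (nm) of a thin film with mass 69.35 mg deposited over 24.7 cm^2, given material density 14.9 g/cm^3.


Convert: m = 69.35 mg = 6.9350e-05 kg, A = 24.7 cm^2 = 2.4700e-03 m^2, rho = 14.9 g/cm^3 = 14900 kg/m^3
t = m / (A * rho)
t = 6.9350e-05 / (2.4700e-03 * 14900)
t = 1.8844e-06 m = 1884.4 nm

1884.4


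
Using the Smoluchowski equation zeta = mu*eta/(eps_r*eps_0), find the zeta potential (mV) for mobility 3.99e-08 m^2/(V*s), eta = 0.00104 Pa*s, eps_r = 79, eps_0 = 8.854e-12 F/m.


Smoluchowski equation: zeta = mu * eta / (eps_r * eps_0)
zeta = 3.99e-08 * 0.00104 / (79 * 8.854e-12)
zeta = 0.059325 V = 59.33 mV

59.33


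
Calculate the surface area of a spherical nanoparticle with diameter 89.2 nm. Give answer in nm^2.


Radius r = 89.2/2 = 44.6 nm
Surface area SA = 4 * pi * r^2
SA = 4 * pi * (44.6)^2
SA = 24996.52 nm^2

24996.52


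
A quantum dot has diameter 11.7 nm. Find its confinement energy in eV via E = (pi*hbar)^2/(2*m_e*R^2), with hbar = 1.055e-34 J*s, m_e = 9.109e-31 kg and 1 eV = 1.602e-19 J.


Radius R = 11.7/2 = 5.85 nm = 5.85e-09 m
E = (pi * 1.055e-34)^2 / (2 * 9.109e-31 * (5.85e-09)^2)
E(J) = 1.76194e-21
E = E(J) / 1.602e-19 = 0.011 eV

0.011


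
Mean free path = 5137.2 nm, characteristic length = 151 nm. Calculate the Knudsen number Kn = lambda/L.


Knudsen number Kn = lambda / L
Kn = 5137.2 / 151
Kn = 34.0212

34.0212


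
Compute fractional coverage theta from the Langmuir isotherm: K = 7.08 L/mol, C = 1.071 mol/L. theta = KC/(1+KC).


Langmuir isotherm: theta = K*C / (1 + K*C)
K*C = 7.08 * 1.071 = 7.58268
theta = 7.58268 / (1 + 7.58268) = 7.58268 / 8.58268
theta = 0.8835

0.8835


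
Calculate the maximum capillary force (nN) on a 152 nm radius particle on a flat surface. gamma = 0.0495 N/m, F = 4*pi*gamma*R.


Convert radius: R = 152 nm = 1.52e-07 m
F = 4 * pi * gamma * R
F = 4 * pi * 0.0495 * 1.52e-07
F = 9.45494e-08 N = 94.5494 nN

94.5494


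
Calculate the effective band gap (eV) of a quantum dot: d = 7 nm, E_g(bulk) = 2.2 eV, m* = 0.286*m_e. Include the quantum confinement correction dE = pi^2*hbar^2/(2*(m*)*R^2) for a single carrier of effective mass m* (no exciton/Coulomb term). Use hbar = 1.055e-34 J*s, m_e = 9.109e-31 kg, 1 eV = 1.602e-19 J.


Radius R = 7/2 nm = 3.5e-09 m
Confinement energy dE = pi^2 * hbar^2 / (2 * m_eff * m_e * R^2)
dE = pi^2 * (1.055e-34)^2 / (2 * 0.286 * 9.109e-31 * (3.5e-09)^2) J, divided by 1.602e-19 J/eV
dE = 0.1074 eV
Total band gap = E_g(bulk) + dE = 2.2 + 0.1074 = 2.3074 eV

2.3074


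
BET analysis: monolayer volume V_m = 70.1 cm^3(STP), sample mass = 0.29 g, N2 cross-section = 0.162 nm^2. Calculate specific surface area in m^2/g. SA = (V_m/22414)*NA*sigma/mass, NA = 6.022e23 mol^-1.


Number of moles in monolayer = V_m / 22414 = 70.1 / 22414 = 0.00312751
Number of molecules = moles * NA = 0.00312751 * 6.022e23
SA = molecules * sigma / mass
SA = (70.1 / 22414) * 6.022e23 * 0.162e-18 / 0.29
SA = 1052.1 m^2/g

1052.1


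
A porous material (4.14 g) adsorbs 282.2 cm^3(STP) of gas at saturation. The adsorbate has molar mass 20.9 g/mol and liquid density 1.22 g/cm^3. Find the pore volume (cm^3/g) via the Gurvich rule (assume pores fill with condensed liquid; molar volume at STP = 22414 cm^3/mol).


Moles adsorbed n = V_ads / 22414 = 282.2 / 22414 = 1.259035e-02 mol
Liquid volume V_liq = n * M / rho_liq = 1.259035e-02 * 20.9 / 1.22 = 0.21569 cm^3
Specific pore volume V_pore = V_liq / m_sample = 0.21569 / 4.14
V_pore = 0.0521 cm^3/g

0.0521


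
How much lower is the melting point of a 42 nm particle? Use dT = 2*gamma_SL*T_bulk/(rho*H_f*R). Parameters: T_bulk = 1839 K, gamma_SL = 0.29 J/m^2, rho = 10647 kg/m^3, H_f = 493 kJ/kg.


Radius R = 42/2 = 21 nm = 2.1e-08 m
Convert H_f = 493 kJ/kg = 493000 J/kg
dT = 2 * gamma_SL * T_bulk / (rho * H_f * R)
dT = 2 * 0.29 * 1839 / (10647 * 493000 * 2.1e-08)
dT = 9.7 K

9.7


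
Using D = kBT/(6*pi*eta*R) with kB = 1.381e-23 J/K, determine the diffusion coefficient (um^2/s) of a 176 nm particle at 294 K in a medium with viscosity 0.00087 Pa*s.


Radius R = 176/2 = 88 nm = 8.8e-08 m
D = kB*T / (6*pi*eta*R)
D = 1.381e-23 * 294 / (6 * pi * 0.00087 * 8.8e-08)
D = 2.81344e-12 m^2/s = 2.813 um^2/s

2.813
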